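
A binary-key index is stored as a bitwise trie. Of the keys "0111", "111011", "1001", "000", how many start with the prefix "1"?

2

Filter for entries beginning with "1":
Matches: "1001", "111011"
Count: 2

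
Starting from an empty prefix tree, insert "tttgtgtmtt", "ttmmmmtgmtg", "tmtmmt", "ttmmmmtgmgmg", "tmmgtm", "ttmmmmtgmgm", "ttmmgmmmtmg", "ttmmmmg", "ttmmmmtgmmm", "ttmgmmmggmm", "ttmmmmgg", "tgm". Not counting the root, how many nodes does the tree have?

Insert word by word; a character creates a node only if that edge doesn't already exist:
  "tttgtgtmtt" → 10 new (t, t, t, g, t, g, t, m, t, t)
  "ttmmmmtgmtg" → prefix "tt" already present; 9 new (m, m, m, m, t, g, m, t, g)
  "tmtmmt" → prefix "t" already present; 5 new (m, t, m, m, t)
  "ttmmmmtgmgmg" → prefix "ttmmmmtgm" already present; 3 new (g, m, g)
  "tmmgtm" → prefix "tm" already present; 4 new (m, g, t, m)
  "ttmmmmtgmgm" → prefix "ttmmmmtgmgm" already present; 0 new (none)
  "ttmmgmmmtmg" → prefix "ttmm" already present; 7 new (g, m, m, m, t, m, g)
  "ttmmmmg" → prefix "ttmmmm" already present; 1 new (g)
  "ttmmmmtgmmm" → prefix "ttmmmmtgm" already present; 2 new (m, m)
  "ttmgmmmggmm" → prefix "ttm" already present; 8 new (g, m, m, m, g, g, m, m)
  "ttmmmmgg" → prefix "ttmmmmg" already present; 1 new (g)
  "tgm" → prefix "t" already present; 2 new (g, m)
Total nodes = 10 + 9 + 5 + 3 + 4 + 0 + 7 + 1 + 2 + 8 + 1 + 2 = 52

52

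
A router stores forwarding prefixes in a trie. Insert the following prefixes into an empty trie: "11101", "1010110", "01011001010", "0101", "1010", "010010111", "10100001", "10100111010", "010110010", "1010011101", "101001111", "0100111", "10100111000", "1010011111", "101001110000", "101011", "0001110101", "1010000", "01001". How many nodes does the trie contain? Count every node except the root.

Trace insertions, counting only characters that open a new branch:
  "11101" → 5 new (1, 1, 1, 0, 1)
  "1010110" → prefix "1" already present; 6 new (0, 1, 0, 1, 1, 0)
  "01011001010" → 11 new (0, 1, 0, 1, 1, 0, 0, 1, 0, 1, 0)
  "0101" → prefix "0101" already present; 0 new (none)
  "1010" → prefix "1010" already present; 0 new (none)
  "010010111" → prefix "010" already present; 6 new (0, 1, 0, 1, 1, 1)
  "10100001" → prefix "1010" already present; 4 new (0, 0, 0, 1)
  "10100111010" → prefix "10100" already present; 6 new (1, 1, 1, 0, 1, 0)
  "010110010" → prefix "010110010" already present; 0 new (none)
  "1010011101" → prefix "1010011101" already present; 0 new (none)
  "101001111" → prefix "10100111" already present; 1 new (1)
  "0100111" → prefix "01001" already present; 2 new (1, 1)
  "10100111000" → prefix "101001110" already present; 2 new (0, 0)
  "1010011111" → prefix "101001111" already present; 1 new (1)
  "101001110000" → prefix "10100111000" already present; 1 new (0)
  "101011" → prefix "101011" already present; 0 new (none)
  "0001110101" → prefix "0" already present; 9 new (0, 0, 1, 1, 1, 0, 1, 0, 1)
  "1010000" → prefix "1010000" already present; 0 new (none)
  "01001" → prefix "01001" already present; 0 new (none)
Total nodes = 5 + 6 + 11 + 0 + 0 + 6 + 4 + 6 + 0 + 0 + 1 + 2 + 2 + 1 + 1 + 0 + 9 + 0 + 0 = 54

54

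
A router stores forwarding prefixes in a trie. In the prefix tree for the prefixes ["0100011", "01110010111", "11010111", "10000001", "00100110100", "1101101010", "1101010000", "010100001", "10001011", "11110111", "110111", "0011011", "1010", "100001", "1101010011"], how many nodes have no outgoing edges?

15

A leaf is a node with no children — equivalently, the end of a word that is not a proper prefix of any other stored word.
Those words: "00100110100", "0011011", "0100011", "010100001", "01110010111", "10000001", "100001", "10001011", "1010", "1101010000", "1101010011", "11010111", "1101101010", "110111", "11110111"
Leaf count: 15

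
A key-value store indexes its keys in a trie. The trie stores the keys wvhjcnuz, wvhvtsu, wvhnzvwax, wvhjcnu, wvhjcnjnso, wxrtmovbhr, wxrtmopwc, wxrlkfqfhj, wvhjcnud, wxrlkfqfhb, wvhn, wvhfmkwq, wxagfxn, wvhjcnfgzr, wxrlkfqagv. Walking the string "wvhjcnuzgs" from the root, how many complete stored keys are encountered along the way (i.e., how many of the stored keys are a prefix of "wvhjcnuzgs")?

2

Walk "wvhjcnuzgs" from the root; an end-of-word marker is hit whenever a stored word is a prefix of "wvhjcnuzgs".
Prefixes of the query that are stored words: "wvhjcnu", "wvhjcnuz"
Count: 2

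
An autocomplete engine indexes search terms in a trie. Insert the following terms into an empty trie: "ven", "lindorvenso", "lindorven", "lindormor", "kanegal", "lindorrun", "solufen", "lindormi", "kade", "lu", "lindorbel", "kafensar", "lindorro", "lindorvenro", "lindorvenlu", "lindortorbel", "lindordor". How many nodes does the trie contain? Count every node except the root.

61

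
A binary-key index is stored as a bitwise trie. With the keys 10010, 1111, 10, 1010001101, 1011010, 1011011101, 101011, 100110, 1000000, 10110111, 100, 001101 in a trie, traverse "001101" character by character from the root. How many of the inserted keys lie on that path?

Walk "001101" from the root; an end-of-word marker is hit whenever a stored word is a prefix of "001101".
Prefixes of the query that are stored words: "001101"
Count: 1

1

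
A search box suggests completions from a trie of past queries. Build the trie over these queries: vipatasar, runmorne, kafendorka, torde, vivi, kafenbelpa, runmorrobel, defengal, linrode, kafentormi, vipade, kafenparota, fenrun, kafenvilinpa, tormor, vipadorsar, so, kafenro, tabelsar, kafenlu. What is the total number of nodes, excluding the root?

Trace insertions, counting only characters that open a new branch:
  "vipatasar" → 9 new (v, i, p, a, t, a, s, a, r)
  "runmorne" → 8 new (r, u, n, m, o, r, n, e)
  "kafendorka" → 10 new (k, a, f, e, n, d, o, r, k, a)
  "torde" → 5 new (t, o, r, d, e)
  "vivi" → prefix "vi" already present; 2 new (v, i)
  "kafenbelpa" → prefix "kafen" already present; 5 new (b, e, l, p, a)
  "runmorrobel" → prefix "runmor" already present; 5 new (r, o, b, e, l)
  "defengal" → 8 new (d, e, f, e, n, g, a, l)
  "linrode" → 7 new (l, i, n, r, o, d, e)
  "kafentormi" → prefix "kafen" already present; 5 new (t, o, r, m, i)
  "vipade" → prefix "vipa" already present; 2 new (d, e)
  "kafenparota" → prefix "kafen" already present; 6 new (p, a, r, o, t, a)
  "fenrun" → 6 new (f, e, n, r, u, n)
  "kafenvilinpa" → prefix "kafen" already present; 7 new (v, i, l, i, n, p, a)
  "tormor" → prefix "tor" already present; 3 new (m, o, r)
  "vipadorsar" → prefix "vipad" already present; 5 new (o, r, s, a, r)
  "so" → 2 new (s, o)
  "kafenro" → prefix "kafen" already present; 2 new (r, o)
  "tabelsar" → prefix "t" already present; 7 new (a, b, e, l, s, a, r)
  "kafenlu" → prefix "kafen" already present; 2 new (l, u)
Total nodes = 9 + 8 + 10 + 5 + 2 + 5 + 5 + 8 + 7 + 5 + 2 + 6 + 6 + 7 + 3 + 5 + 2 + 2 + 7 + 2 = 106

106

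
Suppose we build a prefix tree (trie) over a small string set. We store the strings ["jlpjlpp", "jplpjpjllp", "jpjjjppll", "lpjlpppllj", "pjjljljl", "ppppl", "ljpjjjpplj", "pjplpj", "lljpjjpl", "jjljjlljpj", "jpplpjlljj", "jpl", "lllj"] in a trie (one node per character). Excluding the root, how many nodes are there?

84

Count nodes per top-level branch (shared prefixes stored once):
  'j'-branch (jjljjlljpj, jlpjlpp, jpjjjppll, jpl, jplpjpjllp, jpplpjlljj): 40 nodes
  'l'-branch (ljpjjjpplj, lljpjjpl, lllj, lpjlpppllj): 28 nodes
  'p'-branch (pjjljljl, pjplpj, ppppl): 16 nodes
Sum: 84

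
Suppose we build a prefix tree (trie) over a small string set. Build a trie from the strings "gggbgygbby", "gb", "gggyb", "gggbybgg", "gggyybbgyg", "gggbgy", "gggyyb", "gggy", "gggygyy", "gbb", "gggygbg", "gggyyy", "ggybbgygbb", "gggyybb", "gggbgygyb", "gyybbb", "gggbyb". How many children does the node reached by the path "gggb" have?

Follow the path "gggb" to its node, then look at its outgoing edges.
Characters that immediately follow "gggb" among the stored strings: {g, y}.
That node has 2 child edges.

2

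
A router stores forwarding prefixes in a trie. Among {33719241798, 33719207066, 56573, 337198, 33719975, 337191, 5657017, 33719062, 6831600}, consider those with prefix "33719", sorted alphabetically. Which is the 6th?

33719975

DFS of the "33719" subtree visits, in order: "33719062", "337191", "33719207066", "33719241798", "337198", "33719975"
Position 6: 33719975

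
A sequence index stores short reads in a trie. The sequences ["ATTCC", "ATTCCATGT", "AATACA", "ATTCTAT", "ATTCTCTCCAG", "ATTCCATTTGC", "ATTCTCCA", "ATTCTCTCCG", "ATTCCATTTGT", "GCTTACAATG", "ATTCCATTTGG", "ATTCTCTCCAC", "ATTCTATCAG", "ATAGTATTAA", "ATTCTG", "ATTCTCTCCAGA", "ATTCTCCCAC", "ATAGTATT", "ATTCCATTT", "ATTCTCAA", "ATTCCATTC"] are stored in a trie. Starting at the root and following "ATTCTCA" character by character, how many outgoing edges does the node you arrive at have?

Walk "ATTCTCA" from the root, arriving at one node.
Characters that immediately follow "ATTCTCA" among the stored strings: {A}.
That node has 1 child edge.

1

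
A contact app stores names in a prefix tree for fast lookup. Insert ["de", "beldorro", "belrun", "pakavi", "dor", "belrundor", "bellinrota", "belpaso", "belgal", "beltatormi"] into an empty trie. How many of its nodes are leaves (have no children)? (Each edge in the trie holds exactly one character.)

9

Leaves are exactly the stored words that no other stored word extends.
Those words: "beldorro", "belgal", "bellinrota", "belpaso", "belrundor", "beltatormi", "de", "dor", "pakavi"
Leaf count: 9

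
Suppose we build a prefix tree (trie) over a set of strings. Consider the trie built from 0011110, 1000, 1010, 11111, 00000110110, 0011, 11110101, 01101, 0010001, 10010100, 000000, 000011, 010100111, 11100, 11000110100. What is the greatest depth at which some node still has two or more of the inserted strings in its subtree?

5

The deepest shared node is where two words last agree before diverging.
e.g. "000000" and "00000110110" share the prefix "00000" of length 5; no pair shares a longer one.
Longest shared-prefix length: 5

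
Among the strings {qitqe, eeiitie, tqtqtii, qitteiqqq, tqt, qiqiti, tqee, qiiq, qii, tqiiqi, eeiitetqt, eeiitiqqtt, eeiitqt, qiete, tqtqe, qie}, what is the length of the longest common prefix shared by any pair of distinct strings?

Look for the deepest trie node that still has at least two words in its subtree.
e.g. "eeiitie" and "eeiitiqqtt" share the prefix "eeiiti" of length 6; no pair shares a longer one.
Longest shared-prefix length: 6

6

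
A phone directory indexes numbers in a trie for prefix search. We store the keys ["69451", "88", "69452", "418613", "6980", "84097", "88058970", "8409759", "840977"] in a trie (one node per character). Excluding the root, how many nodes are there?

Count nodes per top-level branch (shared prefixes stored once):
  '4'-branch (418613): 6 nodes
  '6'-branch (69451, 69452, 6980): 8 nodes
  '8'-branch (84097, 8409759, 840977, 88, 88058970): 15 nodes
Sum: 29

29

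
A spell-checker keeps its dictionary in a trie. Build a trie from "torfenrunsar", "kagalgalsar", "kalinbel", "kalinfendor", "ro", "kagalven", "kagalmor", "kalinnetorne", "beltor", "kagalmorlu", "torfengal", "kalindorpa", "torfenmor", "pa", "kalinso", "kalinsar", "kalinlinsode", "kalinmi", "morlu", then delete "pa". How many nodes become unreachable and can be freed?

After clearing the end-marker at "pa", prune upward until reaching a node still needed by another word.
No other word shares any prefix with "pa", so all 2 of its nodes go.
Nodes removed: 2

2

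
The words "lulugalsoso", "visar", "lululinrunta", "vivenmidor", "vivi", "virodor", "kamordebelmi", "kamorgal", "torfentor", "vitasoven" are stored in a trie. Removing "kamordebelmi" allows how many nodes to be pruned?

After clearing the end-marker at "kamordebelmi", prune upward until reaching a node still needed by another word.
The suffix "debelmi" (7 nodes) is used only by "kamordebelmi"; the node for "kamor" still has the child "g", so pruning stops there.
Nodes removed: 7

7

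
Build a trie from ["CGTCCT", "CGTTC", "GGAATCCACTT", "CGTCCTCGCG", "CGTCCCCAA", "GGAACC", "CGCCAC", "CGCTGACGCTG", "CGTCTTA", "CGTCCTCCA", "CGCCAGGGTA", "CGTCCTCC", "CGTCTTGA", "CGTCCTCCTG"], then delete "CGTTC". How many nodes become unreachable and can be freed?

After clearing the end-marker at "CGTTC", prune upward until reaching a node still needed by another word.
The suffix "TC" (2 nodes) is used only by "CGTTC"; the node for "CGT" still has the child "C", so pruning stops there.
Nodes removed: 2

2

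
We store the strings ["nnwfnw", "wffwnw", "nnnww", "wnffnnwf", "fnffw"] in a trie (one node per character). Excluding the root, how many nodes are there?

27

For each word, the new-node count is its length minus the longest prefix already in the trie:
  "nnwfnw" → 6 new (n, n, w, f, n, w)
  "wffwnw" → 6 new (w, f, f, w, n, w)
  "nnnww" → prefix "nn" already present; 3 new (n, w, w)
  "wnffnnwf" → prefix "w" already present; 7 new (n, f, f, n, n, w, f)
  "fnffw" → 5 new (f, n, f, f, w)
Total nodes = 6 + 6 + 3 + 7 + 5 = 27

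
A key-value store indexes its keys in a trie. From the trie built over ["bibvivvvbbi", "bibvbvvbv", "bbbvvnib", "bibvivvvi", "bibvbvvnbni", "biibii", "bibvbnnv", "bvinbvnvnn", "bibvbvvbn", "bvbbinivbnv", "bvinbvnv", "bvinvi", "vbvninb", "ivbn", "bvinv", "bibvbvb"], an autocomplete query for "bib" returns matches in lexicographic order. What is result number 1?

bibvbnnv

Filter for "bib…" and sort: "bibvbnnv", "bibvbvb", "bibvbvvbn", "bibvbvvbv", "bibvbvvnbni", "bibvivvvbbi", "bibvivvvi"
The 1st is bibvbnnv.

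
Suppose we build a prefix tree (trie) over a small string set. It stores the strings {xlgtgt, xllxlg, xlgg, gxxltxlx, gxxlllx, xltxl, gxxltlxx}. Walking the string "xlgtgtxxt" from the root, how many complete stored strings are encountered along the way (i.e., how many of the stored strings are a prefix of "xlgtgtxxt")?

1

Check each prefix of "xlgtgtxxt" against the stored set — each match is an end-marker on the path.
Prefixes of the query that are stored words: "xlgtgt"
Count: 1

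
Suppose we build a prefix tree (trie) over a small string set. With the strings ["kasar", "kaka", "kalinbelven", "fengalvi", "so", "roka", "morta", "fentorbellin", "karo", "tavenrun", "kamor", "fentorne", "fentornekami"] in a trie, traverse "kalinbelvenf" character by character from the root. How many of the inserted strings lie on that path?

Check each prefix of "kalinbelvenf" against the stored set — each match is an end-marker on the path.
Prefixes of the query that are stored words: "kalinbelven"
Count: 1

1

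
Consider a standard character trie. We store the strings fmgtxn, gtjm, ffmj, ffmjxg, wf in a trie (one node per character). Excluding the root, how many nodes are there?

17

Insert word by word; a character creates a node only if that edge doesn't already exist:
  "fmgtxn" → 6 new (f, m, g, t, x, n)
  "gtjm" → 4 new (g, t, j, m)
  "ffmj" → prefix "f" already present; 3 new (f, m, j)
  "ffmjxg" → prefix "ffmj" already present; 2 new (x, g)
  "wf" → 2 new (w, f)
Total nodes = 6 + 4 + 3 + 2 + 2 = 17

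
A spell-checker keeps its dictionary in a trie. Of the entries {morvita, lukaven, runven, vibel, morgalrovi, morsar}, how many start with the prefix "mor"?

3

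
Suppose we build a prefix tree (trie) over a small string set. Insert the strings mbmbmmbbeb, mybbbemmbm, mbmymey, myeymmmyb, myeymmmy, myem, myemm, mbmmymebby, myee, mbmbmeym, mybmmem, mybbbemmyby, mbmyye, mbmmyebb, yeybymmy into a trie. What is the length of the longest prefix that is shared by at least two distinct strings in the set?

8

The deepest shared node is where two words last agree before diverging.
e.g. "mybbbemmbm" and "mybbbemmyby" share the prefix "mybbbemm" of length 8; no pair shares a longer one.
Longest shared-prefix length: 8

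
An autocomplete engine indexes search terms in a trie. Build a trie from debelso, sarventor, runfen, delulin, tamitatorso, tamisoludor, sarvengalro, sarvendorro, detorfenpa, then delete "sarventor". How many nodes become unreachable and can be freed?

A node on "sarventor"'s path can go only if nothing else ends at it or branches off below it.
The suffix "tor" (3 nodes) is used only by "sarventor"; the node for "sarven" still has the child "g", so pruning stops there.
Nodes removed: 3

3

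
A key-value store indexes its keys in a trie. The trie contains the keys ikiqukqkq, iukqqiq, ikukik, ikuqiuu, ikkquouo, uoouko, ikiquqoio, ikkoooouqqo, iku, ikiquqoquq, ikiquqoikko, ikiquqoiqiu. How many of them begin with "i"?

Traverse to the node for "i", then collect every word in that subtree.
Matches: "ikiqukqkq", "ikiquqoikko", "ikiquqoio", "ikiquqoiqiu", "ikiquqoquq", "ikkoooouqqo", "ikkquouo", "iku", "ikukik", "ikuqiuu", "iukqqiq"
Count: 11

11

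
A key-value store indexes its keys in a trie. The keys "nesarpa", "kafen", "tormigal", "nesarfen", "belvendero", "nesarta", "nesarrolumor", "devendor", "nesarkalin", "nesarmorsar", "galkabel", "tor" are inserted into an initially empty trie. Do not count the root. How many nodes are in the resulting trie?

Insert word by word; a character creates a node only if that edge doesn't already exist:
  "nesarpa" → 7 new (n, e, s, a, r, p, a)
  "kafen" → 5 new (k, a, f, e, n)
  "tormigal" → 8 new (t, o, r, m, i, g, a, l)
  "nesarfen" → prefix "nesar" already present; 3 new (f, e, n)
  "belvendero" → 10 new (b, e, l, v, e, n, d, e, r, o)
  "nesarta" → prefix "nesar" already present; 2 new (t, a)
  "nesarrolumor" → prefix "nesar" already present; 7 new (r, o, l, u, m, o, r)
  "devendor" → 8 new (d, e, v, e, n, d, o, r)
  "nesarkalin" → prefix "nesar" already present; 5 new (k, a, l, i, n)
  "nesarmorsar" → prefix "nesar" already present; 6 new (m, o, r, s, a, r)
  "galkabel" → 8 new (g, a, l, k, a, b, e, l)
  "tor" → prefix "tor" already present; 0 new (none)
Total nodes = 7 + 5 + 8 + 3 + 10 + 2 + 7 + 8 + 5 + 6 + 8 + 0 = 69

69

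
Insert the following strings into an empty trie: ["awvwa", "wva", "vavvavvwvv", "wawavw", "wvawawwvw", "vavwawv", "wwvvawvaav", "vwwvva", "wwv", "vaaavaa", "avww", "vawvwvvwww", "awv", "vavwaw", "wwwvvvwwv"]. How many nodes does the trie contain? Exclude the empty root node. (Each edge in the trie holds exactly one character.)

Insert word by word; a character creates a node only if that edge doesn't already exist:
  "awvwa" → 5 new (a, w, v, w, a)
  "wva" → 3 new (w, v, a)
  "vavvavvwvv" → 10 new (v, a, v, v, a, v, v, w, v, v)
  "wawavw" → prefix "w" already present; 5 new (a, w, a, v, w)
  "wvawawwvw" → prefix "wva" already present; 6 new (w, a, w, w, v, w)
  "vavwawv" → prefix "vav" already present; 4 new (w, a, w, v)
  "wwvvawvaav" → prefix "w" already present; 9 new (w, v, v, a, w, v, a, a, v)
  "vwwvva" → prefix "v" already present; 5 new (w, w, v, v, a)
  "wwv" → prefix "wwv" already present; 0 new (none)
  "vaaavaa" → prefix "va" already present; 5 new (a, a, v, a, a)
  "avww" → prefix "a" already present; 3 new (v, w, w)
  "vawvwvvwww" → prefix "va" already present; 8 new (w, v, w, v, v, w, w, w)
  "awv" → prefix "awv" already present; 0 new (none)
  "vavwaw" → prefix "vavwaw" already present; 0 new (none)
  "wwwvvvwwv" → prefix "ww" already present; 7 new (w, v, v, v, w, w, v)
Total nodes = 5 + 3 + 10 + 5 + 6 + 4 + 9 + 5 + 0 + 5 + 3 + 8 + 0 + 0 + 7 = 70

70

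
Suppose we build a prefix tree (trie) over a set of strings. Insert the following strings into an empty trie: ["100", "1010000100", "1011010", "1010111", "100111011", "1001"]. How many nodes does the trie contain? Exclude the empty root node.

24

Count nodes per top-level branch (shared prefixes stored once):
  '1'-branch (100, 1001, 100111011, 1010000100, 1010111, 1011010): 24 nodes
Sum: 24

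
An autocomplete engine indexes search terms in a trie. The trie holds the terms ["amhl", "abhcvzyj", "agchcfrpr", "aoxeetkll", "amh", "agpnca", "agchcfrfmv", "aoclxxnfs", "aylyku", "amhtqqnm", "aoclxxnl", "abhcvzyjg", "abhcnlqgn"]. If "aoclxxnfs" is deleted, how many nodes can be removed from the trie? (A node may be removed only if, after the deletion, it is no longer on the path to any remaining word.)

2

A node on "aoclxxnfs"'s path can go only if nothing else ends at it or branches off below it.
The suffix "fs" (2 nodes) is used only by "aoclxxnfs"; the node for "aoclxxn" still has the child "l", so pruning stops there.
Nodes removed: 2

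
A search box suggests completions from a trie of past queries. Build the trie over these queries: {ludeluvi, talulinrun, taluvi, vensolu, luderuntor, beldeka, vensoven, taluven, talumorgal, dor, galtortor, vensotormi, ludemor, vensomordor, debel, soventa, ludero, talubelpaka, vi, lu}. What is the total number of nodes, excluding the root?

97

Insert word by word; a character creates a node only if that edge doesn't already exist:
  "ludeluvi" → 8 new (l, u, d, e, l, u, v, i)
  "talulinrun" → 10 new (t, a, l, u, l, i, n, r, u, n)
  "taluvi" → prefix "talu" already present; 2 new (v, i)
  "vensolu" → 7 new (v, e, n, s, o, l, u)
  "luderuntor" → prefix "lude" already present; 6 new (r, u, n, t, o, r)
  "beldeka" → 7 new (b, e, l, d, e, k, a)
  "vensoven" → prefix "venso" already present; 3 new (v, e, n)
  "taluven" → prefix "taluv" already present; 2 new (e, n)
  "talumorgal" → prefix "talu" already present; 6 new (m, o, r, g, a, l)
  "dor" → 3 new (d, o, r)
  "galtortor" → 9 new (g, a, l, t, o, r, t, o, r)
  "vensotormi" → prefix "venso" already present; 5 new (t, o, r, m, i)
  "ludemor" → prefix "lude" already present; 3 new (m, o, r)
  "vensomordor" → prefix "venso" already present; 6 new (m, o, r, d, o, r)
  "debel" → prefix "d" already present; 4 new (e, b, e, l)
  "soventa" → 7 new (s, o, v, e, n, t, a)
  "ludero" → prefix "luder" already present; 1 new (o)
  "talubelpaka" → prefix "talu" already present; 7 new (b, e, l, p, a, k, a)
  "vi" → prefix "v" already present; 1 new (i)
  "lu" → prefix "lu" already present; 0 new (none)
Total nodes = 8 + 10 + 2 + 7 + 6 + 7 + 3 + 2 + 6 + 3 + 9 + 5 + 3 + 6 + 4 + 7 + 1 + 7 + 1 + 0 = 97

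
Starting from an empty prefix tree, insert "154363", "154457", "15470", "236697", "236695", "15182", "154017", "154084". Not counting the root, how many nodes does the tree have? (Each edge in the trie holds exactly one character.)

Count nodes per top-level branch (shared prefixes stored once):
  '1'-branch (15182, 154017, 154084, 154363, 154457, 15470): 19 nodes
  '2'-branch (236695, 236697): 7 nodes
Sum: 26

26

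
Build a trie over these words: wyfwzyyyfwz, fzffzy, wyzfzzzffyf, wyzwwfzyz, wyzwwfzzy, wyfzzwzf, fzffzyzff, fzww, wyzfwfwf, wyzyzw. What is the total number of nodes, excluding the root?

Count nodes per top-level branch (shared prefixes stored once):
  'f'-branch (fzffzy, fzffzyzff, fzww): 11 nodes
  'w'-branch (wyfwzyyyfwz, wyfzzwzf, wyzfwfwf, wyzfzzzffyf, wyzwwfzyz, wyzwwfzzy, wyzyzw): 40 nodes
Sum: 51

51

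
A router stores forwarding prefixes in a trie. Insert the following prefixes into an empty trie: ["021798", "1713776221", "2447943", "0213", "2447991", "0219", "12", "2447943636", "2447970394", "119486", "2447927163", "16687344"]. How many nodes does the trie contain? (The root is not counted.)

53

Insert word by word; a character creates a node only if that edge doesn't already exist:
  "021798" → 6 new (0, 2, 1, 7, 9, 8)
  "1713776221" → 10 new (1, 7, 1, 3, 7, 7, 6, 2, 2, 1)
  "2447943" → 7 new (2, 4, 4, 7, 9, 4, 3)
  "0213" → prefix "021" already present; 1 new (3)
  "2447991" → prefix "24479" already present; 2 new (9, 1)
  "0219" → prefix "021" already present; 1 new (9)
  "12" → prefix "1" already present; 1 new (2)
  "2447943636" → prefix "2447943" already present; 3 new (6, 3, 6)
  "2447970394" → prefix "24479" already present; 5 new (7, 0, 3, 9, 4)
  "119486" → prefix "1" already present; 5 new (1, 9, 4, 8, 6)
  "2447927163" → prefix "24479" already present; 5 new (2, 7, 1, 6, 3)
  "16687344" → prefix "1" already present; 7 new (6, 6, 8, 7, 3, 4, 4)
Total nodes = 6 + 10 + 7 + 1 + 2 + 1 + 1 + 3 + 5 + 5 + 5 + 7 = 53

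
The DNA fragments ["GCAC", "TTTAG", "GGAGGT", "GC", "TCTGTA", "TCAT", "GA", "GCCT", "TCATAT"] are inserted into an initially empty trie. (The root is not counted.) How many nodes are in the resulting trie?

Insert word by word; a character creates a node only if that edge doesn't already exist:
  "GCAC" → 4 new (G, C, A, C)
  "TTTAG" → 5 new (T, T, T, A, G)
  "GGAGGT" → prefix "G" already present; 5 new (G, A, G, G, T)
  "GC" → prefix "GC" already present; 0 new (none)
  "TCTGTA" → prefix "T" already present; 5 new (C, T, G, T, A)
  "TCAT" → prefix "TC" already present; 2 new (A, T)
  "GA" → prefix "G" already present; 1 new (A)
  "GCCT" → prefix "GC" already present; 2 new (C, T)
  "TCATAT" → prefix "TCAT" already present; 2 new (A, T)
Total nodes = 4 + 5 + 5 + 0 + 5 + 2 + 1 + 2 + 2 = 26

26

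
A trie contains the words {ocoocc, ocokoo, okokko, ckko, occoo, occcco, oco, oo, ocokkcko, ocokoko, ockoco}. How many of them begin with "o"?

Traverse to the node for "o", then collect every word in that subtree.
Matches: "occcco", "occoo", "ockoco", "oco", "ocokkcko", "ocokoko", "ocokoo", "ocoocc", "okokko", "oo"
Count: 10

10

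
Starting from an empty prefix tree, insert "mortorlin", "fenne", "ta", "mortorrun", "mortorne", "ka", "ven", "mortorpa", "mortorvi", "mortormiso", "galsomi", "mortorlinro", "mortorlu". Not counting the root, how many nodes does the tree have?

44

Insert word by word; a character creates a node only if that edge doesn't already exist:
  "mortorlin" → 9 new (m, o, r, t, o, r, l, i, n)
  "fenne" → 5 new (f, e, n, n, e)
  "ta" → 2 new (t, a)
  "mortorrun" → prefix "mortor" already present; 3 new (r, u, n)
  "mortorne" → prefix "mortor" already present; 2 new (n, e)
  "ka" → 2 new (k, a)
  "ven" → 3 new (v, e, n)
  "mortorpa" → prefix "mortor" already present; 2 new (p, a)
  "mortorvi" → prefix "mortor" already present; 2 new (v, i)
  "mortormiso" → prefix "mortor" already present; 4 new (m, i, s, o)
  "galsomi" → 7 new (g, a, l, s, o, m, i)
  "mortorlinro" → prefix "mortorlin" already present; 2 new (r, o)
  "mortorlu" → prefix "mortorl" already present; 1 new (u)
Total nodes = 9 + 5 + 2 + 3 + 2 + 2 + 3 + 2 + 2 + 4 + 7 + 2 + 1 = 44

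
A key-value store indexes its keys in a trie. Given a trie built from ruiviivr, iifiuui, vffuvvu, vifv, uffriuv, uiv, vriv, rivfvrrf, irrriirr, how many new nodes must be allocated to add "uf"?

0

Every character of "uf" already lies on an existing path (it is a prefix of some stored word).
No new nodes are needed: 0.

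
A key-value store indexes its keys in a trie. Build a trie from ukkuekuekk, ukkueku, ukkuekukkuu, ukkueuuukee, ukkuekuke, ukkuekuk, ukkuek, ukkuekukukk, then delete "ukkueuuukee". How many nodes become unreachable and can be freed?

6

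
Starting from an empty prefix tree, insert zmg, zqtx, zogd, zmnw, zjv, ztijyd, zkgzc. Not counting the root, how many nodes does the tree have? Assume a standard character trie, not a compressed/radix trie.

22

Trie structure (* marks end of a word):
(root)
└─ z
   ├─ j
   │  └─ v *
   ├─ k
   │  └─ g
   │     └─ z
   │        └─ c *
   ├─ m
   │  ├─ g *
   │  └─ n
   │     └─ w *
   ├─ o
   │  └─ g
   │     └─ d *
   ├─ q
   │  └─ t
   │     └─ x *
   └─ t
      └─ i
         └─ j
            └─ y
               └─ d *
Counting every labelled node above: 22.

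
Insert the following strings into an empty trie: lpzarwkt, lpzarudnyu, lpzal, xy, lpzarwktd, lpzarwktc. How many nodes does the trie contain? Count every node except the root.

18

Insert word by word; a character creates a node only if that edge doesn't already exist:
  "lpzarwkt" → 8 new (l, p, z, a, r, w, k, t)
  "lpzarudnyu" → prefix "lpzar" already present; 5 new (u, d, n, y, u)
  "lpzal" → prefix "lpza" already present; 1 new (l)
  "xy" → 2 new (x, y)
  "lpzarwktd" → prefix "lpzarwkt" already present; 1 new (d)
  "lpzarwktc" → prefix "lpzarwkt" already present; 1 new (c)
Total nodes = 8 + 5 + 1 + 2 + 1 + 1 = 18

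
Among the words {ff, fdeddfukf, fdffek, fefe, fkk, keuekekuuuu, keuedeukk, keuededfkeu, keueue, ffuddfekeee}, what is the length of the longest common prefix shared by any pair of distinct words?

Equivalently: take the maximum, over all pairs, of their longest common prefix length.
e.g. "keuededfkeu" and "keuedeukk" share the prefix "keuede" of length 6; no pair shares a longer one.
Longest shared-prefix length: 6

6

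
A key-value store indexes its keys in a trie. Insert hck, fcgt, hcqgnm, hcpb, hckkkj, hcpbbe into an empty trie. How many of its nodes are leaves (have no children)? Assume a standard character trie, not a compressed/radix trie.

Leaves are exactly the stored words that no other stored word extends.
Those words: "fcgt", "hckkkj", "hcpbbe", "hcqgnm"
Leaf count: 4

4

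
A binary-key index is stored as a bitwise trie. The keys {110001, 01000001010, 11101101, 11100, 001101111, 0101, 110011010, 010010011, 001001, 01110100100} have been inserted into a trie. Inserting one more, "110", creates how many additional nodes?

0

Every character of "110" already lies on an existing path (it is a prefix of some stored word).
No new nodes are needed: 0.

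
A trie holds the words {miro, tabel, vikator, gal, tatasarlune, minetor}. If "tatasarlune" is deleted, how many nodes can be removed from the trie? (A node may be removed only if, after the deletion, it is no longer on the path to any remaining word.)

9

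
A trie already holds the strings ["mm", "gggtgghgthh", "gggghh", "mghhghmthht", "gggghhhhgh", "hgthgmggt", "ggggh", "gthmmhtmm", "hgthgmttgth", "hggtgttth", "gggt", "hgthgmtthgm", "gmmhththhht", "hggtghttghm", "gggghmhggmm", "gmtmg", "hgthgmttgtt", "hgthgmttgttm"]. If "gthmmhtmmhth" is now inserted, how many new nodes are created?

3

Walking "gthmmhtmmhth" from the root, the first 9 characters ("gthmmhtmm") follow existing edges; "h" is the first miss.
So 12 − 9 = 3 new nodes.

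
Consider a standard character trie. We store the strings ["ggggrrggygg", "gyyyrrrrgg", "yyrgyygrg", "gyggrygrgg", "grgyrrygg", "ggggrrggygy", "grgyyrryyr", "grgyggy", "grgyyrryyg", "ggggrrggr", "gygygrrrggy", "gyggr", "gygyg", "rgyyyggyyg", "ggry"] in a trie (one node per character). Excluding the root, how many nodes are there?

For each word, the new-node count is its length minus the longest prefix already in the trie:
  "ggggrrggygg" → 11 new (g, g, g, g, r, r, g, g, y, g, g)
  "gyyyrrrrgg" → prefix "g" already present; 9 new (y, y, y, r, r, r, r, g, g)
  "yyrgyygrg" → 9 new (y, y, r, g, y, y, g, r, g)
  "gyggrygrgg" → prefix "gy" already present; 8 new (g, g, r, y, g, r, g, g)
  "grgyrrygg" → prefix "g" already present; 8 new (r, g, y, r, r, y, g, g)
  "ggggrrggygy" → prefix "ggggrrggyg" already present; 1 new (y)
  "grgyyrryyr" → prefix "grgy" already present; 6 new (y, r, r, y, y, r)
  "grgyggy" → prefix "grgy" already present; 3 new (g, g, y)
  "grgyyrryyg" → prefix "grgyyrryy" already present; 1 new (g)
  "ggggrrggr" → prefix "ggggrrgg" already present; 1 new (r)
  "gygygrrrggy" → prefix "gyg" already present; 8 new (y, g, r, r, r, g, g, y)
  "gyggr" → prefix "gyggr" already present; 0 new (none)
  "gygyg" → prefix "gygyg" already present; 0 new (none)
  "rgyyyggyyg" → 10 new (r, g, y, y, y, g, g, y, y, g)
  "ggry" → prefix "gg" already present; 2 new (r, y)
Total nodes = 11 + 9 + 9 + 8 + 8 + 1 + 6 + 3 + 1 + 1 + 8 + 0 + 0 + 10 + 2 = 77

77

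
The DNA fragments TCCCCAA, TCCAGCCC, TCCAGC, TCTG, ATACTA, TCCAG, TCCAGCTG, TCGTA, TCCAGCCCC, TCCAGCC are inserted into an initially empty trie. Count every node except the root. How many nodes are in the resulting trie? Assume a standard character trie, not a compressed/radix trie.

Trace insertions, counting only characters that open a new branch:
  "TCCCCAA" → 7 new (T, C, C, C, C, A, A)
  "TCCAGCCC" → prefix "TCC" already present; 5 new (A, G, C, C, C)
  "TCCAGC" → prefix "TCCAGC" already present; 0 new (none)
  "TCTG" → prefix "TC" already present; 2 new (T, G)
  "ATACTA" → 6 new (A, T, A, C, T, A)
  "TCCAG" → prefix "TCCAG" already present; 0 new (none)
  "TCCAGCTG" → prefix "TCCAGC" already present; 2 new (T, G)
  "TCGTA" → prefix "TC" already present; 3 new (G, T, A)
  "TCCAGCCCC" → prefix "TCCAGCCC" already present; 1 new (C)
  "TCCAGCC" → prefix "TCCAGCC" already present; 0 new (none)
Total nodes = 7 + 5 + 0 + 2 + 6 + 0 + 2 + 3 + 1 + 0 = 26

26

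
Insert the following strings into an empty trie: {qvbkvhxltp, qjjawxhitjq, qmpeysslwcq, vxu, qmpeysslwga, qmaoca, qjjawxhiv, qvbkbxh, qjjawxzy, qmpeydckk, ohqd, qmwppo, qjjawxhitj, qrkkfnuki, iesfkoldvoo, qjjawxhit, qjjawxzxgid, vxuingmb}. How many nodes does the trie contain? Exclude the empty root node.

85

Insert word by word; a character creates a node only if that edge doesn't already exist:
  "qvbkvhxltp" → 10 new (q, v, b, k, v, h, x, l, t, p)
  "qjjawxhitjq" → prefix "q" already present; 10 new (j, j, a, w, x, h, i, t, j, q)
  "qmpeysslwcq" → prefix "q" already present; 10 new (m, p, e, y, s, s, l, w, c, q)
  "vxu" → 3 new (v, x, u)
  "qmpeysslwga" → prefix "qmpeysslw" already present; 2 new (g, a)
  "qmaoca" → prefix "qm" already present; 4 new (a, o, c, a)
  "qjjawxhiv" → prefix "qjjawxhi" already present; 1 new (v)
  "qvbkbxh" → prefix "qvbk" already present; 3 new (b, x, h)
  "qjjawxzy" → prefix "qjjawx" already present; 2 new (z, y)
  "qmpeydckk" → prefix "qmpey" already present; 4 new (d, c, k, k)
  "ohqd" → 4 new (o, h, q, d)
  "qmwppo" → prefix "qm" already present; 4 new (w, p, p, o)
  "qjjawxhitj" → prefix "qjjawxhitj" already present; 0 new (none)
  "qrkkfnuki" → prefix "q" already present; 8 new (r, k, k, f, n, u, k, i)
  "iesfkoldvoo" → 11 new (i, e, s, f, k, o, l, d, v, o, o)
  "qjjawxhit" → prefix "qjjawxhit" already present; 0 new (none)
  "qjjawxzxgid" → prefix "qjjawxz" already present; 4 new (x, g, i, d)
  "vxuingmb" → prefix "vxu" already present; 5 new (i, n, g, m, b)
Total nodes = 10 + 10 + 10 + 3 + 2 + 4 + 1 + 3 + 2 + 4 + 4 + 4 + 0 + 8 + 11 + 0 + 4 + 5 = 85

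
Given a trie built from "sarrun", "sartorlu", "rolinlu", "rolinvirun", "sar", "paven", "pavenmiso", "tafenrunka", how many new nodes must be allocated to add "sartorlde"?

The longest prefix of "sartorlde" already in the trie is "sartorl" (length 7).
So 9 − 7 = 2 new nodes.

2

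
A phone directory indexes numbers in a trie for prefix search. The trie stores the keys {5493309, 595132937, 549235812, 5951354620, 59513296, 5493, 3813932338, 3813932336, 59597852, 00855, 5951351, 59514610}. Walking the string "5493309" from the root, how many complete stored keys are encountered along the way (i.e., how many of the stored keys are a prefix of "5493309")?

2

Traverse "5493309" character by character; count nodes along the way that are marked as word ends.
Prefixes of the query that are stored words: "5493", "5493309"
Count: 2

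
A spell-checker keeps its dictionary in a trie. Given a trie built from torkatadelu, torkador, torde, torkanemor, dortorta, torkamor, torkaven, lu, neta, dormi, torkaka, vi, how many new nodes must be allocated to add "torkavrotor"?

5

The longest prefix of "torkavrotor" already in the trie is "torkav" (length 6).
Each of the 5 remaining characters creates one node.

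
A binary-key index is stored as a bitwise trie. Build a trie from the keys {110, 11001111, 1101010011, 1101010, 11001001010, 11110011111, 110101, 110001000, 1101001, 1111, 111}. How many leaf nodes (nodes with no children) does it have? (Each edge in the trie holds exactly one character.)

Leaves are exactly the stored words that no other stored word extends.
Those words: "110001000", "11001001010", "11001111", "1101001", "1101010011", "11110011111"
Leaf count: 6

6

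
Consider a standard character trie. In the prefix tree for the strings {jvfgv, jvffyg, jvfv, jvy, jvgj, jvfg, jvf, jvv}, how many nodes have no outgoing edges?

6

A leaf is a node with no children — equivalently, the end of a word that is not a proper prefix of any other stored word.
Those words: "jvffyg", "jvfgv", "jvfv", "jvgj", "jvv", "jvy"
Leaf count: 6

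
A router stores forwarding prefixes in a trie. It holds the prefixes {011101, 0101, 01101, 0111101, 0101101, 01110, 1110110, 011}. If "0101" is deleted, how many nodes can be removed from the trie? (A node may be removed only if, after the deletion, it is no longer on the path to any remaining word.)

0

After clearing the end-marker at "0101", prune upward until reaching a node still needed by another word.
Every node on "0101" is still needed (e.g. by "0101101"), so nothing is freed.
Nodes removed: 0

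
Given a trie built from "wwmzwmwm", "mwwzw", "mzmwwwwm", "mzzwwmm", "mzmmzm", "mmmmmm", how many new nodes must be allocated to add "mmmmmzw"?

2

"mmmmm" is already a path in the trie; the remaining "zw" must be added.
New nodes needed: |"mmmmmzw"| − 5 = 7 − 5 = 2.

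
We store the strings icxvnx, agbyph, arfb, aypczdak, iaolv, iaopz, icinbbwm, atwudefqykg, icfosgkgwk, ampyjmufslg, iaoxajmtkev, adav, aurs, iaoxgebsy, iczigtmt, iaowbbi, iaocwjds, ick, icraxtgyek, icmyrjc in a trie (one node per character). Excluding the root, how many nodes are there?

For each word, the new-node count is its length minus the longest prefix already in the trie:
  "icxvnx" → 6 new (i, c, x, v, n, x)
  "agbyph" → 6 new (a, g, b, y, p, h)
  "arfb" → prefix "a" already present; 3 new (r, f, b)
  "aypczdak" → prefix "a" already present; 7 new (y, p, c, z, d, a, k)
  "iaolv" → prefix "i" already present; 4 new (a, o, l, v)
  "iaopz" → prefix "iao" already present; 2 new (p, z)
  "icinbbwm" → prefix "ic" already present; 6 new (i, n, b, b, w, m)
  "atwudefqykg" → prefix "a" already present; 10 new (t, w, u, d, e, f, q, y, k, g)
  "icfosgkgwk" → prefix "ic" already present; 8 new (f, o, s, g, k, g, w, k)
  "ampyjmufslg" → prefix "a" already present; 10 new (m, p, y, j, m, u, f, s, l, g)
  "iaoxajmtkev" → prefix "iao" already present; 8 new (x, a, j, m, t, k, e, v)
  "adav" → prefix "a" already present; 3 new (d, a, v)
  "aurs" → prefix "a" already present; 3 new (u, r, s)
  "iaoxgebsy" → prefix "iaox" already present; 5 new (g, e, b, s, y)
  "iczigtmt" → prefix "ic" already present; 6 new (z, i, g, t, m, t)
  "iaowbbi" → prefix "iao" already present; 4 new (w, b, b, i)
  "iaocwjds" → prefix "iao" already present; 5 new (c, w, j, d, s)
  "ick" → prefix "ic" already present; 1 new (k)
  "icraxtgyek" → prefix "ic" already present; 8 new (r, a, x, t, g, y, e, k)
  "icmyrjc" → prefix "ic" already present; 5 new (m, y, r, j, c)
Total nodes = 6 + 6 + 3 + 7 + 4 + 2 + 6 + 10 + 8 + 10 + 8 + 3 + 3 + 5 + 6 + 4 + 5 + 1 + 8 + 5 = 110

110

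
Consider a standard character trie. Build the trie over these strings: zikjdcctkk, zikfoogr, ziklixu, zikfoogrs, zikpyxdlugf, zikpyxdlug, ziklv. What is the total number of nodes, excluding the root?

29

Trie structure (* marks end of a word):
(root)
└─ z
   └─ i
      └─ k
         ├─ f
         │  └─ o
         │     └─ o
         │        └─ g
         │           └─ r *
         │              └─ s *
         ├─ j
         │  └─ d
         │     └─ c
         │        └─ c
         │           └─ t
         │              └─ k
         │                 └─ k *
         ├─ l
         │  ├─ i
         │  │  └─ x
         │  │     └─ u *
         │  └─ v *
         └─ p
            └─ y
               └─ x
                  └─ d
                     └─ l
                        └─ u
                           └─ g *
                              └─ f *
Counting every labelled node above: 29.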